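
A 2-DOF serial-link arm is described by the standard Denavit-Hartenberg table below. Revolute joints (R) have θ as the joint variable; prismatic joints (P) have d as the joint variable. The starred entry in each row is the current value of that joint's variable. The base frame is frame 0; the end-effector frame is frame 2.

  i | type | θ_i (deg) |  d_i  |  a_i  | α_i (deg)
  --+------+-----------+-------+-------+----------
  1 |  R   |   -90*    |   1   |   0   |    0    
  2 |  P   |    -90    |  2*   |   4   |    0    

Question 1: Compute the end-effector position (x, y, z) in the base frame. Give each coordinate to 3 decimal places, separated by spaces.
-4.000 -0.000 3.000

after link 1: o_1 = (0.0000, 0.0000, 1.0000)
after link 2: o_2 = (-4.0000, -0.0000, 3.0000)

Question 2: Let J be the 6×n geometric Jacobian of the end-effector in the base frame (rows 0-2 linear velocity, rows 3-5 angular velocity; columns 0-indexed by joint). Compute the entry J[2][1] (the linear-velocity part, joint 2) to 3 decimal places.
1.000

prismatic axis z_1 = (0.0000,0.0000,1.0000)
J_v[:, 1] = z_1; J_ω[:, 1] = (0,0,0)
entry J[2][1] = 1.0000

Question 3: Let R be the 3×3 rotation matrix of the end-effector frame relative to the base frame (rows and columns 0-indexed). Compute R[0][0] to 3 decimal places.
-1.000

End-effector x-axis (col 0 of R) = (-1.0000,-0.0000,0.0000)
R[0][0] = -1.0000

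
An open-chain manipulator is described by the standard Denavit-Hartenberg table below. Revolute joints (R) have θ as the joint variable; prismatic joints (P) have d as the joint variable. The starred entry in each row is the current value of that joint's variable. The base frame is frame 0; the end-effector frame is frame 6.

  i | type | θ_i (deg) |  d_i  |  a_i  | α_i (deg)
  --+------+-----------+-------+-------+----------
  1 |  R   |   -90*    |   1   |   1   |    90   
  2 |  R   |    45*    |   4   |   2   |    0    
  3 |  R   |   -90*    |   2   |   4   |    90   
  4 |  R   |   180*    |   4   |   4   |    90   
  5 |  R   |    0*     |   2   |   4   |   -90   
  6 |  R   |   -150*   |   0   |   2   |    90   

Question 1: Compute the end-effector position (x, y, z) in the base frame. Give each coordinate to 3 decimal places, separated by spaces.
-9.000 2.018 1.189

after link 1: o_1 = (0.0000, -1.0000, 1.0000)
after link 2: o_2 = (-4.0000, -2.4142, 2.4142)
after link 3: o_3 = (-6.0000, -5.2426, -0.4142)
after link 4: o_4 = (-6.0000, 0.4142, -0.4142)
after link 5: o_5 = (-8.0000, 3.2426, 2.4142)
after link 6: o_6 = (-9.0000, 2.0179, 1.1895)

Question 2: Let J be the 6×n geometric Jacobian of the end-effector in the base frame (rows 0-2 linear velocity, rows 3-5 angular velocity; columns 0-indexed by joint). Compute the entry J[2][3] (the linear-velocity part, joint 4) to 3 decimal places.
2.121

axis z_3 = (-0.0000,0.7071,-0.7071); lever o_n−o_3 = (-3.0000,7.2605,1.6037)
cross product → J_v[:, 3] = (6.2679,2.1213,2.1213)
J_ω[:, 3] = z_3
entry J[2][3] = 2.1213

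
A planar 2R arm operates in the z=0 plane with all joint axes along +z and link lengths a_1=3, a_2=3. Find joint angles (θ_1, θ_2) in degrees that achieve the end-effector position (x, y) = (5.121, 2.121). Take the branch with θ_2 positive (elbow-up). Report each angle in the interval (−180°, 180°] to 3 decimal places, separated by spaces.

cos θ_2 = (30.7233−3²−3²)/(2·3·3) = 0.7068; θ_2 = 45.0209° (elbow-up)
β = atan2(2.1210,5.1210) = 22.4982°; ψ = atan2(2.1221,5.1205) = 22.5104°
θ_1 = β − ψ = -0.0122°

-0.012 45.021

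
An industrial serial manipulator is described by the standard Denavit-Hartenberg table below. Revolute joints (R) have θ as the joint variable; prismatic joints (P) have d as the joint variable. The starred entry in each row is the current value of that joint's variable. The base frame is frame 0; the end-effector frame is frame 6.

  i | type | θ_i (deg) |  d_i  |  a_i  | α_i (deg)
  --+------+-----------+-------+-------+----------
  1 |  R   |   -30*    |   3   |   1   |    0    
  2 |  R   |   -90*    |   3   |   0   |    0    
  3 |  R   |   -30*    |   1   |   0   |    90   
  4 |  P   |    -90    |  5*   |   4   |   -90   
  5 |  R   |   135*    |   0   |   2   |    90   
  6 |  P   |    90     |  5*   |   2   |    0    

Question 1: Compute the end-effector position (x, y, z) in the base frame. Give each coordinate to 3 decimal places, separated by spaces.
-0.891 -1.456 0.879

after link 1: o_1 = (0.8660, -0.5000, 3.0000)
after link 2: o_2 = (0.8660, -0.5000, 6.0000)
after link 3: o_3 = (0.8660, -0.5000, 7.0000)
after link 4: o_4 = (-1.6340, 3.8301, 3.0000)
after link 5: o_5 = (-0.9269, 2.6054, 4.4142)
after link 6: o_6 = (-0.8912, -1.4565, 0.8787)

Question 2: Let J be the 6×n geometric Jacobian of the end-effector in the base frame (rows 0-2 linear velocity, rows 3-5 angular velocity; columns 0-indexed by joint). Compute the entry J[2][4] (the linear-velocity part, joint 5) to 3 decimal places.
4.950

axis z_4 = (-0.8660,-0.5000,0.0000); lever o_n−o_4 = (0.7428,-5.2866,-2.1213)
cross product → J_v[:, 4] = (1.0607,-1.8371,4.9497)
J_ω[:, 4] = z_4
entry J[2][4] = 4.9497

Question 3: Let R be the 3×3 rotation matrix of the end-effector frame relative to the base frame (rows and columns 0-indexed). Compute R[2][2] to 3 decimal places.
End-effector z-axis (col 2 of R) = (0.3536,-0.6124,-0.7071)
R[2][2] = -0.7071

-0.707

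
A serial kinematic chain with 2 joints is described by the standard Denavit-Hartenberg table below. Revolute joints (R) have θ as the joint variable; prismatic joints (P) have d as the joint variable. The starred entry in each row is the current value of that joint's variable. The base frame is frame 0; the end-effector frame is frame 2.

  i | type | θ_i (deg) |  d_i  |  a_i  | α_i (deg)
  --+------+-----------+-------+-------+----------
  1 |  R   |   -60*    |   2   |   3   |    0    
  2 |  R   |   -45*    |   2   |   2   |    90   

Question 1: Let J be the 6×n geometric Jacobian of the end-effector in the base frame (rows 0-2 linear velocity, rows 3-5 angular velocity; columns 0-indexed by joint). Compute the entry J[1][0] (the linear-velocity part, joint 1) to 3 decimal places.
0.982

axis z_0 = ẑ; lever o_n−o_0 = (0.9824,-4.5299,4.0000)
cross product → J_v[:, 0] = (4.5299,0.9824,-0.0000)
J_ω[:, 0] = z_0
entry J[1][0] = 0.9824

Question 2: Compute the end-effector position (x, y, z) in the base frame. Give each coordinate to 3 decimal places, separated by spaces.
after link 1: o_1 = (1.5000, -2.5981, 2.0000)
after link 2: o_2 = (0.9824, -4.5299, 4.0000)

0.982 -4.530 4.000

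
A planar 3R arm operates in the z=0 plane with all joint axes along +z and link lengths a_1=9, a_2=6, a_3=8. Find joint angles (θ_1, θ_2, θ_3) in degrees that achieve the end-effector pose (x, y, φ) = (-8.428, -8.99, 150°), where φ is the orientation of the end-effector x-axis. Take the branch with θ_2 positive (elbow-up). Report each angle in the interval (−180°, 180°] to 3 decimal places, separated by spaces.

wrist centre = target − a_3·(cos φ, sin φ) = (-1.4998, -12.9900)
cos θ_2 = (170.9895−9²−6²)/(2·9·6) = 0.4999; θ_2 = 60.0064° (elbow-up)
β = atan2(-12.9900,-1.4998) = -96.5861°; ψ = atan2(5.1965,11.9994) = 23.4156°
θ_1 = β − ψ = -120.0017°
θ_3 = φ − θ_1 − θ_2 = -150.0048° (wrapped to (-180°,180°])

-120.002 60.006 -150.005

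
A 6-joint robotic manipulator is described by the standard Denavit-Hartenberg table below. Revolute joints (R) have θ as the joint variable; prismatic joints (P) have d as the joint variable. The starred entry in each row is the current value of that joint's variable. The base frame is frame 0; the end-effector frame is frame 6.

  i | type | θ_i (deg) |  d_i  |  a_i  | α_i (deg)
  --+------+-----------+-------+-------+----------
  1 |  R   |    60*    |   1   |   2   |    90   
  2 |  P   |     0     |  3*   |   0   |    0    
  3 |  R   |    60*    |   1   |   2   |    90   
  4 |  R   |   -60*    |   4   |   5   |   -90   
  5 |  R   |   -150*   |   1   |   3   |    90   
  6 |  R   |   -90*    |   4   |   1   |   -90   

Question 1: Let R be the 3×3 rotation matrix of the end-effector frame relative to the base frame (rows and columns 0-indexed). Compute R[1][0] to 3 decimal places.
End-effector x-axis (col 0 of R) = (-0.6495,-0.1250,-0.7500)
R[1][0] = -0.1250

-0.125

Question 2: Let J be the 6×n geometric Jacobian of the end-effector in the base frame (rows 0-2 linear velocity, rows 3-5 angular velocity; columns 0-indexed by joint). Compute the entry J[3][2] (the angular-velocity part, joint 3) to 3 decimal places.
axis z_2 = (0.8660,-0.5000,0.0000); lever o_n−o_2 = (1.9964,2.1540,0.8881)
cross product → J_v[:, 2] = (-0.4441,-0.7692,2.8636)
J_ω[:, 2] = z_2
entry J[3][2] = 0.8660

0.866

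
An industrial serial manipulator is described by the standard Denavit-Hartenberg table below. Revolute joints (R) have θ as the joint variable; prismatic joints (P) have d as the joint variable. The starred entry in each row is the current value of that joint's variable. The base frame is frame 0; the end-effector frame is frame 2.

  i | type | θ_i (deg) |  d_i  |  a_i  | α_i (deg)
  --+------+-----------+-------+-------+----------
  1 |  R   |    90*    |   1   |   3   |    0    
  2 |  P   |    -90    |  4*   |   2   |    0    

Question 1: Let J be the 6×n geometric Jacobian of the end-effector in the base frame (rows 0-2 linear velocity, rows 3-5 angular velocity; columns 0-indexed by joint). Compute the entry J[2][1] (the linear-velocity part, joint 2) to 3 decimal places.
1.000

prismatic axis z_1 = (0.0000,0.0000,1.0000)
J_v[:, 1] = z_1; J_ω[:, 1] = (0,0,0)
entry J[2][1] = 1.0000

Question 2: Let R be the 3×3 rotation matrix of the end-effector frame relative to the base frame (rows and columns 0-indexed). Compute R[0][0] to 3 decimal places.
1.000

End-effector x-axis (col 0 of R) = (1.0000,0.0000,0.0000)
R[0][0] = 1.0000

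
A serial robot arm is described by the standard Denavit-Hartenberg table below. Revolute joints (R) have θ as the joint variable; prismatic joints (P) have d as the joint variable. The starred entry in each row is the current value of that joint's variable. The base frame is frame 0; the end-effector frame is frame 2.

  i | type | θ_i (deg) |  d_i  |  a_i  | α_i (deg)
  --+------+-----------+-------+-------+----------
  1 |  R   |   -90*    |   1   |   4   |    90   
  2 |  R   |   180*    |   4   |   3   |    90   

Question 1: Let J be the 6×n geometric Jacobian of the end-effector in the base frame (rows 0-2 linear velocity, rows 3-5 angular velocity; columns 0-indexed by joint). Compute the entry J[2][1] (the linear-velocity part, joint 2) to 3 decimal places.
axis z_1 = (-1.0000,-0.0000,0.0000); lever o_n−o_1 = (-4.0000,3.0000,0.0000)
cross product → J_v[:, 1] = (-0.0000,0.0000,-3.0000)
J_ω[:, 1] = z_1
entry J[2][1] = -3.0000

-3.000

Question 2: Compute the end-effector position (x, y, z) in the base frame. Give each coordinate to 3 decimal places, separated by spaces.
-4.000 -1.000 1.000

after link 1: o_1 = (0.0000, -4.0000, 1.0000)
after link 2: o_2 = (-4.0000, -1.0000, 1.0000)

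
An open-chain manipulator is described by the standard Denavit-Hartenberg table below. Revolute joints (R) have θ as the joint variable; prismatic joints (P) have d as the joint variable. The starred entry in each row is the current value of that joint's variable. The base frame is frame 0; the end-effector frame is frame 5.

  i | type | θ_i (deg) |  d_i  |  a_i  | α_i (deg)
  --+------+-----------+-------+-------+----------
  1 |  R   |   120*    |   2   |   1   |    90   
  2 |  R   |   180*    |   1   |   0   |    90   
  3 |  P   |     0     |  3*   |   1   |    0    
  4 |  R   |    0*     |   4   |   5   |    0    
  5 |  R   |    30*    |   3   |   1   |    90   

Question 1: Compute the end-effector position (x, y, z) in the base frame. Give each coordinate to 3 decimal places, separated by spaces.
after link 1: o_1 = (-0.5000, 0.8660, 2.0000)
after link 2: o_2 = (0.3660, 1.3660, 2.0000)
after link 3: o_3 = (0.8660, 0.5000, 5.0000)
after link 4: o_4 = (3.3660, -3.8301, 9.0000)
after link 5: o_5 = (4.2321, -4.3301, 12.0000)

4.232 -4.330 12.000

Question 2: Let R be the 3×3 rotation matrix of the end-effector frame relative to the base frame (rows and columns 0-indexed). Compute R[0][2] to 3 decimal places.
-0.500

End-effector z-axis (col 2 of R) = (-0.5000,-0.8660,0.0000)
R[0][2] = -0.5000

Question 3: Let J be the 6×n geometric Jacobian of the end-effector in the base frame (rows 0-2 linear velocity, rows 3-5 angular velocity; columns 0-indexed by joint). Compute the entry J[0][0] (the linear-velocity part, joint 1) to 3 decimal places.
axis z_0 = ẑ; lever o_n−o_0 = (4.2321,-4.3301,12.0000)
cross product → J_v[:, 0] = (4.3301,4.2321,-0.0000)
J_ω[:, 0] = z_0
entry J[0][0] = 4.3301

4.330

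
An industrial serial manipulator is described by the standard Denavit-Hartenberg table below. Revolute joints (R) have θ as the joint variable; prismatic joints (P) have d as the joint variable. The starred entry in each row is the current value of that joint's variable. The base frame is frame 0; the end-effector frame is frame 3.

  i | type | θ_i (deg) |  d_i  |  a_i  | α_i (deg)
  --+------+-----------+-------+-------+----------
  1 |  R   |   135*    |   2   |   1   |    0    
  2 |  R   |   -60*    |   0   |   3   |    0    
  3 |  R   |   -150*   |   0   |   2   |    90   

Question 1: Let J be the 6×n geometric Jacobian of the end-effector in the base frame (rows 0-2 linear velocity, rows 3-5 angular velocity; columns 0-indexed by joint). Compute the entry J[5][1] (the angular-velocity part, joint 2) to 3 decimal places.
1.000

axis z_1 = (0.0000,0.0000,1.0000); lever o_n−o_1 = (1.2941,0.9659,0.0000)
cross product → J_v[:, 1] = (-0.9659,1.2941,0.0000)
J_ω[:, 1] = z_1
entry J[5][1] = 1.0000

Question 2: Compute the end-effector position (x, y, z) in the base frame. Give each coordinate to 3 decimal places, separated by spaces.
0.587 1.673 2.000

after link 1: o_1 = (-0.7071, 0.7071, 2.0000)
after link 2: o_2 = (0.0694, 3.6049, 2.0000)
after link 3: o_3 = (0.5870, 1.6730, 2.0000)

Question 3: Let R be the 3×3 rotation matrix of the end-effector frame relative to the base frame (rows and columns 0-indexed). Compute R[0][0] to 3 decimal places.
0.259

End-effector x-axis (col 0 of R) = (0.2588,-0.9659,0.0000)
R[0][0] = 0.2588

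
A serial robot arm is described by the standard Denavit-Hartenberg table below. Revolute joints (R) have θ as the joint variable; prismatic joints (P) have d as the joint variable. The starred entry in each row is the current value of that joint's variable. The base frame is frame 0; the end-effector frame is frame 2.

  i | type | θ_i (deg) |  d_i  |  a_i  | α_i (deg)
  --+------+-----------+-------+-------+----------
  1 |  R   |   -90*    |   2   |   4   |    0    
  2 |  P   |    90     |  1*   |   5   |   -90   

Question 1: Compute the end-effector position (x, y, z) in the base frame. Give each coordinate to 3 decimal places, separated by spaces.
5.000 -4.000 3.000

after link 1: o_1 = (0.0000, -4.0000, 2.0000)
after link 2: o_2 = (5.0000, -4.0000, 3.0000)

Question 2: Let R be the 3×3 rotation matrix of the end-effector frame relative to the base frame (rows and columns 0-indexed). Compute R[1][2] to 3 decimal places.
End-effector z-axis (col 2 of R) = (0.0000,1.0000,0.0000)
R[1][2] = 1.0000

1.000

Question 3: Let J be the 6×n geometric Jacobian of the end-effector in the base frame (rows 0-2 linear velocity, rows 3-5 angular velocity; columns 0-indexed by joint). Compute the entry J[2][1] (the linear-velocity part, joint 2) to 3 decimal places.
prismatic axis z_1 = (0.0000,0.0000,1.0000)
J_v[:, 1] = z_1; J_ω[:, 1] = (0,0,0)
entry J[2][1] = 1.0000

1.000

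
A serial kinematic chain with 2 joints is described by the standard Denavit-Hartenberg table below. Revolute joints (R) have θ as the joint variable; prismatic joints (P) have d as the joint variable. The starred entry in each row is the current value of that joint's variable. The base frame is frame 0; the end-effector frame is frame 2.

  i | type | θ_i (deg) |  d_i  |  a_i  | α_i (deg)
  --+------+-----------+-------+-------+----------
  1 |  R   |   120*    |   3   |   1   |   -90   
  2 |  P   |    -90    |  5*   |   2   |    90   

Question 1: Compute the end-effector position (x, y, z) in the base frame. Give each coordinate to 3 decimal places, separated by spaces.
after link 1: o_1 = (-0.5000, 0.8660, 3.0000)
after link 2: o_2 = (-4.8301, -1.6340, 5.0000)

-4.830 -1.634 5.000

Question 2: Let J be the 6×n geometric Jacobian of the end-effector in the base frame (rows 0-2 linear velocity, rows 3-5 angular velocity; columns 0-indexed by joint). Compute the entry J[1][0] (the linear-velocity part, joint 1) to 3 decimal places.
-4.830

axis z_0 = ẑ; lever o_n−o_0 = (-4.8301,-1.6340,5.0000)
cross product → J_v[:, 0] = (1.6340,-4.8301,0.0000)
J_ω[:, 0] = z_0
entry J[1][0] = -4.8301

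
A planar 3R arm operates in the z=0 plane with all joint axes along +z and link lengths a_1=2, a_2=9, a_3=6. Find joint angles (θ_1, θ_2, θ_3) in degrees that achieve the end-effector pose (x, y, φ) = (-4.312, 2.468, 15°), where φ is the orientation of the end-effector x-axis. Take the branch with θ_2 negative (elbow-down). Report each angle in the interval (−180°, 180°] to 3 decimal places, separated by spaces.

wrist centre = target − a_3·(cos φ, sin φ) = (-10.1076, 0.9151)
cos θ_2 = (103.0000−2²−9²)/(2·2·9) = 0.5000; θ_2 = -59.9999° (elbow-down)
β = atan2(0.9151,-10.1076) = 174.8268°; ψ = atan2(-7.7942,6.5000) = -50.1735°
θ_1 = β − ψ = 225.0003°
θ_3 = φ − θ_1 − θ_2 = -150.0004° (wrapped to (-180°,180°])

-135.000 -60.000 -150.000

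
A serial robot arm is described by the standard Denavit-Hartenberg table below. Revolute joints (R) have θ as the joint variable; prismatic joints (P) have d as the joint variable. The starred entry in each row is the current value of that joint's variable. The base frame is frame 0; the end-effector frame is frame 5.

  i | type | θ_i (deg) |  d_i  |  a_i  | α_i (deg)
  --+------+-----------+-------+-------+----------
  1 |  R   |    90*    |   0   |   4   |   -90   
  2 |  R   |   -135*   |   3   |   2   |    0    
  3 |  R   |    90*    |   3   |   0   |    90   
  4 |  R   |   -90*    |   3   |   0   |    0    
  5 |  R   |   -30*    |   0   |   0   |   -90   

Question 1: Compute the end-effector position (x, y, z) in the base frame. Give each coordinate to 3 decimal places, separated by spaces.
-6.000 0.464 3.536

after link 1: o_1 = (0.0000, 4.0000, 0.0000)
after link 2: o_2 = (-3.0000, 2.5858, 1.4142)
after link 3: o_3 = (-6.0000, 2.5858, 1.4142)
after link 4: o_4 = (-6.0000, 0.4645, 3.5355)
after link 5: o_5 = (-6.0000, 0.4645, 3.5355)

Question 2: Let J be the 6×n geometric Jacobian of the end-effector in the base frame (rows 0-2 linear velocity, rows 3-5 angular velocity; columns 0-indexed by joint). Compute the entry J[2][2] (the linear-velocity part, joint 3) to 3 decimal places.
axis z_2 = (-1.0000,0.0000,0.0000); lever o_n−o_2 = (-3.0000,-2.1213,2.1213)
cross product → J_v[:, 2] = (0.0000,2.1213,2.1213)
J_ω[:, 2] = z_2
entry J[2][2] = 2.1213

2.121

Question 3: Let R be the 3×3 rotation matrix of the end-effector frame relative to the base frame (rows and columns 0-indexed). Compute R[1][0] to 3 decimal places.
End-effector x-axis (col 0 of R) = (0.8660,-0.3536,-0.3536)
R[1][0] = -0.3536

-0.354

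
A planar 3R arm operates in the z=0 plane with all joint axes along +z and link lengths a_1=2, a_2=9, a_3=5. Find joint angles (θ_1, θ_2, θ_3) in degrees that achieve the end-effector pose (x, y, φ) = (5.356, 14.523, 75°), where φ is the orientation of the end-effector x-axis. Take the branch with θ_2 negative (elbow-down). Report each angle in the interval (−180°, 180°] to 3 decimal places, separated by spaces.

wrist centre = target − a_3·(cos φ, sin φ) = (4.0619, 9.6934)
cos θ_2 = (110.4605−2²−9²)/(2·2·9) = 0.7072; θ_2 = -44.9895° (elbow-down)
β = atan2(9.6934,4.0619) = 67.2644°; ψ = atan2(-6.3628,8.3651) = -37.2578°
θ_1 = β − ψ = 104.5222°
θ_3 = φ − θ_1 − θ_2 = 15.4673° (wrapped to (-180°,180°])

104.522 -44.989 15.467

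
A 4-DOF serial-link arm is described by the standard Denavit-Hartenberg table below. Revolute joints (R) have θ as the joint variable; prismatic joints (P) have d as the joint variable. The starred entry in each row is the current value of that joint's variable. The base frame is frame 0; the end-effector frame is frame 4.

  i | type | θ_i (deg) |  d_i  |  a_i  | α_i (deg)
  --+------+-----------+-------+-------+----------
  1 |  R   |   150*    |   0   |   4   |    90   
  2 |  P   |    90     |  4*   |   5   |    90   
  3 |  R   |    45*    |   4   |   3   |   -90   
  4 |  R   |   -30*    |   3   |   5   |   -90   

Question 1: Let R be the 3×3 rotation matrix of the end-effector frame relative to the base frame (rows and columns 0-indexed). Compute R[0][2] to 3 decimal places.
End-effector z-axis (col 2 of R) = (0.9268,-0.1268,0.3536)
R[0][2] = 0.9268

0.927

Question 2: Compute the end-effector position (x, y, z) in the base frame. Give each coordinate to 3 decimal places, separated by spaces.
-3.441 15.040 8.062

after link 1: o_1 = (-3.4641, 2.0000, 0.0000)
after link 2: o_2 = (-1.4641, 5.4641, 5.0000)
after link 3: o_3 = (-3.8675, 9.3012, 7.1213)
after link 4: o_4 = (-3.4410, 15.0400, 8.0619)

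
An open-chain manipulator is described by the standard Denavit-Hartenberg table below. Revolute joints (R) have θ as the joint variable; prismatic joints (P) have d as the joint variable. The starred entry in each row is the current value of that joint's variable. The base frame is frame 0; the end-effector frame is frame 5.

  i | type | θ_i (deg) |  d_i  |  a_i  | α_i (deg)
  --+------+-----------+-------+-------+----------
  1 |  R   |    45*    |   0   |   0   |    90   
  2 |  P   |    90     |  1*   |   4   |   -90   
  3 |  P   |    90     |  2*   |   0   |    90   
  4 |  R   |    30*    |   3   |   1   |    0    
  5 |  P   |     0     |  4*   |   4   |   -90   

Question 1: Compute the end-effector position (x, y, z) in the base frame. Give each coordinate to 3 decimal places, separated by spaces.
after link 1: o_1 = (0.0000, 0.0000, 0.0000)
after link 2: o_2 = (0.7071, -0.7071, 4.0000)
after link 3: o_3 = (-0.7071, -2.1213, 4.0000)
after link 4: o_4 = (-1.6730, -1.8625, 7.0000)
after link 5: o_5 = (-5.5367, -0.8272, 11.0000)

-5.537 -0.827 11.000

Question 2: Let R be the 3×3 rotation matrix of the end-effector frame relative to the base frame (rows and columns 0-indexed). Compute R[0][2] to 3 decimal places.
-0.259

End-effector z-axis (col 2 of R) = (-0.2588,-0.9659,0.0000)
R[0][2] = -0.2588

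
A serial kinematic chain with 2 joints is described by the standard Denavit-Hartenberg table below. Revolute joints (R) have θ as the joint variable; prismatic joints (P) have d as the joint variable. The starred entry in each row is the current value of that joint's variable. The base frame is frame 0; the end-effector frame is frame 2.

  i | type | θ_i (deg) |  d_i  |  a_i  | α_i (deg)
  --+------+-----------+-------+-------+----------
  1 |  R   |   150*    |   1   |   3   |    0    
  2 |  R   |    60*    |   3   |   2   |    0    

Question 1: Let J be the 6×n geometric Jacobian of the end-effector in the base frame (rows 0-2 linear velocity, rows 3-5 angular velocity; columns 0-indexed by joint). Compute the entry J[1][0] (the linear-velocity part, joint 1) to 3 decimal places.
axis z_0 = ẑ; lever o_n−o_0 = (-4.3301,0.5000,4.0000)
cross product → J_v[:, 0] = (-0.5000,-4.3301,0.0000)
J_ω[:, 0] = z_0
entry J[1][0] = -4.3301

-4.330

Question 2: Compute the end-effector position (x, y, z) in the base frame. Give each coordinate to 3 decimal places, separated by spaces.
after link 1: o_1 = (-2.5981, 1.5000, 1.0000)
after link 2: o_2 = (-4.3301, 0.5000, 4.0000)

-4.330 0.500 4.000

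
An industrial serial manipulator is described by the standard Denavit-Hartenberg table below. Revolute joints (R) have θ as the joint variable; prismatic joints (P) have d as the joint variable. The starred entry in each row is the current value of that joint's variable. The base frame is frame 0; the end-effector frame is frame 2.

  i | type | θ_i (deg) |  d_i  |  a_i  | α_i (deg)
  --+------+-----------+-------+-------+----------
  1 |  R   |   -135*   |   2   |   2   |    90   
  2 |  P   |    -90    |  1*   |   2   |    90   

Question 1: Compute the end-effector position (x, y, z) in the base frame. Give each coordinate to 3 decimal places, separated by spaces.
-2.121 -0.707 0.000

after link 1: o_1 = (-1.4142, -1.4142, 2.0000)
after link 2: o_2 = (-2.1213, -0.7071, 0.0000)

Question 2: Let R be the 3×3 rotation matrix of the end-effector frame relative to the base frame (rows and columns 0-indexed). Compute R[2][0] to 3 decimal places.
-1.000

End-effector x-axis (col 0 of R) = (-0.0000,-0.0000,-1.0000)
R[2][0] = -1.0000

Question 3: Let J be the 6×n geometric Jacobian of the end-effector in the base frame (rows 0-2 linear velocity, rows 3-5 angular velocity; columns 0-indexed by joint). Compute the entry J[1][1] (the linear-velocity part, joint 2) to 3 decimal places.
0.707

prismatic axis z_1 = (-0.7071,0.7071,0.0000)
J_v[:, 1] = z_1; J_ω[:, 1] = (0,0,0)
entry J[1][1] = 0.7071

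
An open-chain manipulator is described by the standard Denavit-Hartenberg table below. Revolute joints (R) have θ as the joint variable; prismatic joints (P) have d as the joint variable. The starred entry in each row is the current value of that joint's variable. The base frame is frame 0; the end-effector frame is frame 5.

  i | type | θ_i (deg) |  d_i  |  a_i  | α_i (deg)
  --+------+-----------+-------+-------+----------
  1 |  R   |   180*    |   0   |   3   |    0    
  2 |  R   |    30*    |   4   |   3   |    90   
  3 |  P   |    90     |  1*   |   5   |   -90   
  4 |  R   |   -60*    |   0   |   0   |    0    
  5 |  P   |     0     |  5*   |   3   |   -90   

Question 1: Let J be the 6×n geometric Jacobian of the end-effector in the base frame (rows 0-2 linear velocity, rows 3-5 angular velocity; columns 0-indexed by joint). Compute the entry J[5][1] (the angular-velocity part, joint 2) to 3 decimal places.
1.000

axis z_1 = (0.0000,0.0000,1.0000); lever o_n−o_1 = (-0.0670,4.1160,10.5000)
cross product → J_v[:, 1] = (-4.1160,-0.0670,0.0000)
J_ω[:, 1] = z_1
entry J[5][1] = 1.0000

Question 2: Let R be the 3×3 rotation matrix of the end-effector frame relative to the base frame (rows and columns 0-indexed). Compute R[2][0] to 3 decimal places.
0.500

End-effector x-axis (col 0 of R) = (-0.4330,0.7500,0.5000)
R[2][0] = 0.5000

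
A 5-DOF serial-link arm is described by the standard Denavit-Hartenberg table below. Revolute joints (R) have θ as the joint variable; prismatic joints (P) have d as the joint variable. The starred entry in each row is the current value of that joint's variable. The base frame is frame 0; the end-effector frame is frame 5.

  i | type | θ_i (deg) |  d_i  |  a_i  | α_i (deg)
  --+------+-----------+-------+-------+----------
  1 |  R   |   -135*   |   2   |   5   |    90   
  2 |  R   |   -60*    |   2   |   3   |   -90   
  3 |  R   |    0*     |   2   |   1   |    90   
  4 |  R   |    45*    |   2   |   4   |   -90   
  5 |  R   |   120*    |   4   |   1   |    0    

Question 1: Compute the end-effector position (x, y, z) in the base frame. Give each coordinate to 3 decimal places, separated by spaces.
-11.513 -7.081 2.494

after link 1: o_1 = (-3.5355, -3.5355, 2.0000)
after link 2: o_2 = (-6.0104, -3.1820, -0.5981)
after link 3: o_3 = (-7.5887, -4.7603, -0.4641)
after link 4: o_4 = (-11.7350, -6.0781, -1.4994)
after link 5: o_5 = (-11.5131, -7.0810, 2.4937)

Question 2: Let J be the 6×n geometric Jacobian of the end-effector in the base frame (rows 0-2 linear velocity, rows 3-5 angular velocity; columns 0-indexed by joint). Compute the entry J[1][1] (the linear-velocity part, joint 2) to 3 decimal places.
0.349

axis z_1 = (-0.7071,0.7071,0.0000); lever o_n−o_1 = (-7.9776,-3.5455,0.4937)
cross product → J_v[:, 1] = (0.3491,0.3491,8.1481)
J_ω[:, 1] = z_1
entry J[1][1] = 0.3491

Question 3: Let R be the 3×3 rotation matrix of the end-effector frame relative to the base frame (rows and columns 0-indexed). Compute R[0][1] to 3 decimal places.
0.238

End-effector y-axis (col 1 of R) = (0.2380,0.9451,0.2241)
R[0][1] = 0.2380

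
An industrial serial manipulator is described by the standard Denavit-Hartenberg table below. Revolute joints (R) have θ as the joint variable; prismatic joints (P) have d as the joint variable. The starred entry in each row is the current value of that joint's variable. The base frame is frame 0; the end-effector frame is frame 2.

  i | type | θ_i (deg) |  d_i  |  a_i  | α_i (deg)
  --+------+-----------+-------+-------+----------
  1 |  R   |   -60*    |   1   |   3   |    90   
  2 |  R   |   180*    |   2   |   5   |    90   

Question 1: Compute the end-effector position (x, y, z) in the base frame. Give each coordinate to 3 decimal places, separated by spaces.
after link 1: o_1 = (1.5000, -2.5981, 1.0000)
after link 2: o_2 = (-2.7321, 0.7321, 1.0000)

-2.732 0.732 1.000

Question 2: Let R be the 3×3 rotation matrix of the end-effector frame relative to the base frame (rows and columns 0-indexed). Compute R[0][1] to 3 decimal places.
-0.866

End-effector y-axis (col 1 of R) = (-0.8660,-0.5000,0.0000)
R[0][1] = -0.8660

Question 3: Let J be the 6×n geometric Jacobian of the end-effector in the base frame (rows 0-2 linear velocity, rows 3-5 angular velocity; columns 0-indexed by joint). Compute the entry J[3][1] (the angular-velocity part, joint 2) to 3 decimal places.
-0.866

axis z_1 = (-0.8660,-0.5000,0.0000); lever o_n−o_1 = (-4.2321,3.3301,0.0000)
cross product → J_v[:, 1] = (-0.0000,0.0000,-5.0000)
J_ω[:, 1] = z_1
entry J[3][1] = -0.8660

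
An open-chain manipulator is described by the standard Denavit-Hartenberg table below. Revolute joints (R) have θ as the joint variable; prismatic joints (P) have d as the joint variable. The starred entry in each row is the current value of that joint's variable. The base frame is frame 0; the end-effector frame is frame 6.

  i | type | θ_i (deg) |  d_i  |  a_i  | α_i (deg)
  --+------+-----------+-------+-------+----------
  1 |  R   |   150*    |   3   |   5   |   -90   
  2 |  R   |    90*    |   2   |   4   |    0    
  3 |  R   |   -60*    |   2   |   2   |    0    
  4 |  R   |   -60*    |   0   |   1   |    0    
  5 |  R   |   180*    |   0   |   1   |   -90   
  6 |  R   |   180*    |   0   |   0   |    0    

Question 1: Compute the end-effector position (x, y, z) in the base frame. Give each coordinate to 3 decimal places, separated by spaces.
-7.830 -0.098 -2.000

after link 1: o_1 = (-4.3301, 2.5000, 3.0000)
after link 2: o_2 = (-5.3301, 0.7679, -1.0000)
after link 3: o_3 = (-7.8301, -0.0981, -2.0000)
after link 4: o_4 = (-8.5801, 0.3349, -1.5000)
after link 5: o_5 = (-7.8301, -0.0981, -2.0000)
after link 6: o_6 = (-7.8301, -0.0981, -2.0000)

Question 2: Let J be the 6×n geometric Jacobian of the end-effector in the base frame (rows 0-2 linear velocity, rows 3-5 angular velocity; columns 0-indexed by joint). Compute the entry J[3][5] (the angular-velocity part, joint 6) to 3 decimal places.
0.433

axis z_5 = (0.4330,-0.2500,0.8660); lever o_n−o_5 = (0.0000,0.0000,0.0000)
cross product → J_v[:, 5] = (-0.0000,0.0000,0.0000)
J_ω[:, 5] = z_5
entry J[3][5] = 0.4330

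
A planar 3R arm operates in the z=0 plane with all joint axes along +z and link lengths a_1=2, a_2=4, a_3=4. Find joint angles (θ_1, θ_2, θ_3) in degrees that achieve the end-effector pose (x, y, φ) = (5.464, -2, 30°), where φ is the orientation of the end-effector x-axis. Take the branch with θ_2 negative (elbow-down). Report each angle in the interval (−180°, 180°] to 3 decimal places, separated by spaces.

-0.000 -90.001 120.001

wrist centre = target − a_3·(cos φ, sin φ) = (1.9999, -4.0000)
cos θ_2 = (19.9996−2²−4²)/(2·2·4) = -0.0000; θ_2 = -90.0015° (elbow-down)
β = atan2(-4.0000,1.9999) = -63.4361°; ψ = atan2(-4.0000,1.9999) = -63.4361°
θ_1 = β − ψ = -0.0000°
θ_3 = φ − θ_1 − θ_2 = 120.0015° (wrapped to (-180°,180°])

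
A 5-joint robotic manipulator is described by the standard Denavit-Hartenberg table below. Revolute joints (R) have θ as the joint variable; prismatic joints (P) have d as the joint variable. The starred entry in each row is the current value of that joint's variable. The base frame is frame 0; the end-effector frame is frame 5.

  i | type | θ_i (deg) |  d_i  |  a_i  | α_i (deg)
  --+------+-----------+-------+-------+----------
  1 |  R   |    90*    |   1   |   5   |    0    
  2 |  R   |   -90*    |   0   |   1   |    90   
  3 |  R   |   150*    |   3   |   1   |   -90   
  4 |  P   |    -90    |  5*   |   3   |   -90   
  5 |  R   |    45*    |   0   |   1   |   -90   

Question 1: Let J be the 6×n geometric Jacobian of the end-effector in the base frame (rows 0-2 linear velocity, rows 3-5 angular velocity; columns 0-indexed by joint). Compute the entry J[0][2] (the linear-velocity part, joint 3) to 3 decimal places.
axis z_2 = (0.0000,-1.0000,0.0000); lever o_n−o_2 = (-3.0125,-6.7071,-3.2178)
cross product → J_v[:, 2] = (3.2178,-0.0000,-3.0125)
J_ω[:, 2] = z_2
entry J[0][2] = 3.2178

3.218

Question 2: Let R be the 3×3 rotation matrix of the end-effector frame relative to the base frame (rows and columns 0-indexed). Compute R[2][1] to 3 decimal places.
-0.500

End-effector y-axis (col 1 of R) = (0.8660,-0.0000,-0.5000)
R[2][1] = -0.5000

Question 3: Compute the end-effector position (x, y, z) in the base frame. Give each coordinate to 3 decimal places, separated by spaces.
-2.012 -1.707 -2.218

after link 1: o_1 = (0.0000, 5.0000, 1.0000)
after link 2: o_2 = (1.0000, 5.0000, 1.0000)
after link 3: o_3 = (0.1340, 2.0000, 1.5000)
after link 4: o_4 = (-2.3660, -1.0000, -2.8301)
after link 5: o_5 = (-2.0125, -1.7071, -2.2178)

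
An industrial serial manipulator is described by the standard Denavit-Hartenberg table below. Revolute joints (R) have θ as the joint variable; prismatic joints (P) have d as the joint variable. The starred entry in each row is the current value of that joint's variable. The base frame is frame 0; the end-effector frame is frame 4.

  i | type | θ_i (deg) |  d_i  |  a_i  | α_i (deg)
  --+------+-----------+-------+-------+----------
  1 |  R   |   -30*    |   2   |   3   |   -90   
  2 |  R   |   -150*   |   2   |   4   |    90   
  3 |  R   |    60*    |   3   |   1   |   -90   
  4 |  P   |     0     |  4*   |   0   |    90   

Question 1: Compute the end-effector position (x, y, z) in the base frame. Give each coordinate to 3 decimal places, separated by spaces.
2.955 3.913 -0.080

after link 1: o_1 = (2.5981, -1.5000, 2.0000)
after link 2: o_2 = (0.5981, 1.9641, 4.0000)
after link 3: o_3 = (-0.6429, 3.6806, 1.6519)
after link 4: o_4 = (2.9551, 3.9127, -0.0801)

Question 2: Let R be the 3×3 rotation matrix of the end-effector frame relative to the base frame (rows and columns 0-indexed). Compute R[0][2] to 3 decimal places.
End-effector z-axis (col 2 of R) = (-0.4330,0.2500,-0.8660)
R[0][2] = -0.4330

-0.433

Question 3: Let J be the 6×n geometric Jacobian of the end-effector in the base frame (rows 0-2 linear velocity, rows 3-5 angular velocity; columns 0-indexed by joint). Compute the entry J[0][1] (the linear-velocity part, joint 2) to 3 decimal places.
-1.801

axis z_1 = (0.5000,0.8660,0.0000); lever o_n−o_1 = (0.3571,5.4127,-2.0801)
cross product → J_v[:, 1] = (-1.8014,1.0401,2.3971)
J_ω[:, 1] = z_1
entry J[0][1] = -1.8014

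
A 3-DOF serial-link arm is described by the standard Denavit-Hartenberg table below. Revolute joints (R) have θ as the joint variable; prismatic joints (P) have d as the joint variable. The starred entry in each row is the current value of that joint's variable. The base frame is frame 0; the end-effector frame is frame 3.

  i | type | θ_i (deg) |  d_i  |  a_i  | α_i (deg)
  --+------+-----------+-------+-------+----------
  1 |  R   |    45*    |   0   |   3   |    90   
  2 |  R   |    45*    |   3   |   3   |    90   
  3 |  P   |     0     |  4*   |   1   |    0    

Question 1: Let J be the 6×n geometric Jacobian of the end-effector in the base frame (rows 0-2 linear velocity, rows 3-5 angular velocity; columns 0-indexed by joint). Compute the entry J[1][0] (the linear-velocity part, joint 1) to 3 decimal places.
axis z_0 = ẑ; lever o_n−o_0 = (8.2426,4.0000,-0.0000)
cross product → J_v[:, 0] = (-4.0000,8.2426,0.0000)
J_ω[:, 0] = z_0
entry J[1][0] = 8.2426

8.243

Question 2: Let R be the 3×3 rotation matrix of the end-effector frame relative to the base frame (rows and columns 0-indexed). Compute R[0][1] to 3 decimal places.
End-effector y-axis (col 1 of R) = (0.7071,-0.7071,0.0000)
R[0][1] = 0.7071

0.707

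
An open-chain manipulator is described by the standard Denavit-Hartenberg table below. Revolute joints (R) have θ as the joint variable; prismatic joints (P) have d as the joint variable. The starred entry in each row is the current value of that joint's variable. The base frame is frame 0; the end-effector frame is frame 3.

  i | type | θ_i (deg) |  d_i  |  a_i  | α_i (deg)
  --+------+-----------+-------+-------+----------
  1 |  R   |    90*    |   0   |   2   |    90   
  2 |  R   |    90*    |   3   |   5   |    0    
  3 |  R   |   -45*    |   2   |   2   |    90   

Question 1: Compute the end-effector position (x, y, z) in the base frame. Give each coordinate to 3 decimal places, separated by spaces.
5.000 3.414 6.414

after link 1: o_1 = (0.0000, 2.0000, 0.0000)
after link 2: o_2 = (3.0000, 2.0000, 5.0000)
after link 3: o_3 = (5.0000, 3.4142, 6.4142)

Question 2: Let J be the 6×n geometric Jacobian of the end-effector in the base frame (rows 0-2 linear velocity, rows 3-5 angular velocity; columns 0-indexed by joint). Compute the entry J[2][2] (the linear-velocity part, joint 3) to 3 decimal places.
axis z_2 = (1.0000,-0.0000,0.0000); lever o_n−o_2 = (2.0000,1.4142,1.4142)
cross product → J_v[:, 2] = (-0.0000,-1.4142,1.4142)
J_ω[:, 2] = z_2
entry J[2][2] = 1.4142

1.414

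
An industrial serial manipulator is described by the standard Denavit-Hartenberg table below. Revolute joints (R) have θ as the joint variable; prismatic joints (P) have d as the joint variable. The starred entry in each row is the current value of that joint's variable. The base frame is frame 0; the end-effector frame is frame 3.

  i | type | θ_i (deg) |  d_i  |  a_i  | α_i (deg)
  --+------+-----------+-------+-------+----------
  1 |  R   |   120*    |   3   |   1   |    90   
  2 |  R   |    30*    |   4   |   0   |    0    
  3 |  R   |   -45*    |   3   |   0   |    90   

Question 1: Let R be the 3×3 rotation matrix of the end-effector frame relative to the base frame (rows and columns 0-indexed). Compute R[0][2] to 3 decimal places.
0.129

End-effector z-axis (col 2 of R) = (0.1294,-0.2241,-0.9659)
R[0][2] = 0.1294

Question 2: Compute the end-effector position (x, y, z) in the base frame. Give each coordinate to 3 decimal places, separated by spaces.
5.562 4.366 3.000

after link 1: o_1 = (-0.5000, 0.8660, 3.0000)
after link 2: o_2 = (2.9641, 2.8660, 3.0000)
after link 3: o_3 = (5.5622, 4.3660, 3.0000)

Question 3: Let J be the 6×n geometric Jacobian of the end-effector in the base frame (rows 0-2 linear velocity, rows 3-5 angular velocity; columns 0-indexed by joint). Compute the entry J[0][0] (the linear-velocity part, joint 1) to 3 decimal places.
-4.366

axis z_0 = ẑ; lever o_n−o_0 = (5.5622,4.3660,3.0000)
cross product → J_v[:, 0] = (-4.3660,5.5622,0.0000)
J_ω[:, 0] = z_0
entry J[0][0] = -4.3660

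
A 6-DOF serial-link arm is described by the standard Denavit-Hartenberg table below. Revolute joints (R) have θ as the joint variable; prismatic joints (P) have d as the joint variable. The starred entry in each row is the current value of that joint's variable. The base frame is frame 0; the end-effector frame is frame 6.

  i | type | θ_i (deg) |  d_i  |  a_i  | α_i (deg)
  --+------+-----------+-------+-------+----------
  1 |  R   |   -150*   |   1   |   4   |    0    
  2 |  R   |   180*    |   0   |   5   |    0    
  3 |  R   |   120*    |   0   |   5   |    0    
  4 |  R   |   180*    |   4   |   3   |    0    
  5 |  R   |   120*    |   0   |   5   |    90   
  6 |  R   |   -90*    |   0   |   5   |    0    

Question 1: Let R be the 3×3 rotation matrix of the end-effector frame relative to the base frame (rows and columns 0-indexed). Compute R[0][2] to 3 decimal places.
1.000

End-effector z-axis (col 2 of R) = (1.0000,-0.0000,0.0000)
R[0][2] = 1.0000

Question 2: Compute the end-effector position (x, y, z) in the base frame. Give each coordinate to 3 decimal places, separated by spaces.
after link 1: o_1 = (-3.4641, -2.0000, 1.0000)
after link 2: o_2 = (0.8660, 0.5000, 1.0000)
after link 3: o_3 = (-3.4641, 3.0000, 1.0000)
after link 4: o_4 = (-0.8660, 1.5000, 5.0000)
after link 5: o_5 = (-0.8660, 6.5000, 5.0000)
after link 6: o_6 = (-0.8660, 6.5000, 0.0000)

-0.866 6.500 0.000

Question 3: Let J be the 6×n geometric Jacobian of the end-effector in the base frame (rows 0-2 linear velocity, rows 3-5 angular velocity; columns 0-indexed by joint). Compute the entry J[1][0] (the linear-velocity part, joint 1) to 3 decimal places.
-0.866

axis z_0 = ẑ; lever o_n−o_0 = (-0.8660,6.5000,0.0000)
cross product → J_v[:, 0] = (-6.5000,-0.8660,0.0000)
J_ω[:, 0] = z_0
entry J[1][0] = -0.8660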